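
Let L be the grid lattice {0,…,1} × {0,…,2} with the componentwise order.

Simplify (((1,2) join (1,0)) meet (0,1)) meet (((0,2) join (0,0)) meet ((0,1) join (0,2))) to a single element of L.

(1,2) ∨ (1,0) = (1,2)
(1,2) ∧ (0,1) = (0,1)
(0,2) ∨ (0,0) = (0,2)
(0,1) ∨ (0,2) = (0,2)
(0,2) ∧ (0,2) = (0,2)
(0,1) ∧ (0,2) = (0,1)

(0,1)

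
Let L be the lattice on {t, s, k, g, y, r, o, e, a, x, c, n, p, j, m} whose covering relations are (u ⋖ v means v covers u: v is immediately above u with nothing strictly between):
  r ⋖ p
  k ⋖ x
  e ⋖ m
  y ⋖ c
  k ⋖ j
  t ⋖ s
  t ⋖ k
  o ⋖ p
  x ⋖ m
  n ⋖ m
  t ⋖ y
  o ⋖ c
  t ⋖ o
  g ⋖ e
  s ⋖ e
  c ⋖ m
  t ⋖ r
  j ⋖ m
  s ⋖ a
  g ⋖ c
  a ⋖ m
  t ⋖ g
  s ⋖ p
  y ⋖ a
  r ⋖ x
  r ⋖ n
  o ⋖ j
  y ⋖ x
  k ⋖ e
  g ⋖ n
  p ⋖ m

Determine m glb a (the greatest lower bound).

a

Common lower bounds of {m, a}: a, s, t, y.
The greatest among these is a.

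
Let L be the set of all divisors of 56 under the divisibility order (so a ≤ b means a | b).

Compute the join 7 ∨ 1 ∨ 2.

14

In the divisibility order, the join is the least common multiple: lcm(7, 1, 2) = 14.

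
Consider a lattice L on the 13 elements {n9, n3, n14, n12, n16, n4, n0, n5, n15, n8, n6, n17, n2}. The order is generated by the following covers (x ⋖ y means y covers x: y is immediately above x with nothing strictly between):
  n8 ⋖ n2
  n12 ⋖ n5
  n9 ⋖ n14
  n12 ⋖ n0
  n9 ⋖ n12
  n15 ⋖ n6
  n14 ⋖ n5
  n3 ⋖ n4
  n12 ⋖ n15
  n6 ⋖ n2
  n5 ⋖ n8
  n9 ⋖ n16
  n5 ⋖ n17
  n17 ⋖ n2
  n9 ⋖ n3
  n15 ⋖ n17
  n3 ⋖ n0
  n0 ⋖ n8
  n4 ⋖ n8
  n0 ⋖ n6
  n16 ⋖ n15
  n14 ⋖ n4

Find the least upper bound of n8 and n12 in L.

Common upper bounds of {n8, n12}: n2, n8.
The least among these is n8.

n8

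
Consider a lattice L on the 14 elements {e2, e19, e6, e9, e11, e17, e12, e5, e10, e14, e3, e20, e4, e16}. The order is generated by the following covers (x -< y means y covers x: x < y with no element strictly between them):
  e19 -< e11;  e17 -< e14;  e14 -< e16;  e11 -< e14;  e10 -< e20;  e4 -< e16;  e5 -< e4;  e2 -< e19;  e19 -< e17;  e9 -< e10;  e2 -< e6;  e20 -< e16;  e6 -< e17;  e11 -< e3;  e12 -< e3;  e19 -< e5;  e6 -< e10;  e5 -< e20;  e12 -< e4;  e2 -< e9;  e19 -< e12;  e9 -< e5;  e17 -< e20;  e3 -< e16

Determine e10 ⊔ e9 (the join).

e10

Common upper bounds of {e10, e9}: e10, e16, e20.
The least among these is e10.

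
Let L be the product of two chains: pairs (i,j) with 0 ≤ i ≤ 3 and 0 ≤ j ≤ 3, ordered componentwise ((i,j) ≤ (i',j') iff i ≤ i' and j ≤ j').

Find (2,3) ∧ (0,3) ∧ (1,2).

In a product of chains, the meet is componentwise min, giving (0,2).

(0,2)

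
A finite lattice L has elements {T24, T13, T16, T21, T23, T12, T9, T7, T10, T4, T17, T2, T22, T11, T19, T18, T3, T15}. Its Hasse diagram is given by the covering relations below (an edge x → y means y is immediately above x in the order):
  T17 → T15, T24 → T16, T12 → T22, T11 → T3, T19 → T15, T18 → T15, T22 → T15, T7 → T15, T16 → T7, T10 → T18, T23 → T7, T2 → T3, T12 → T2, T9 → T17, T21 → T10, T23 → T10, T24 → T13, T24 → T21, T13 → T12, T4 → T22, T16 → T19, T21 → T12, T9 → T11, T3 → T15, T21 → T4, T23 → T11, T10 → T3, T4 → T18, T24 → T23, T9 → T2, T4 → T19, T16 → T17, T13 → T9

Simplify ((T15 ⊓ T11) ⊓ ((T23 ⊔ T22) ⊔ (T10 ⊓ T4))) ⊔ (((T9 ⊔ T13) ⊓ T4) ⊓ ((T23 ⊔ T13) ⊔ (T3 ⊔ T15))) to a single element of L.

T15 ∧ T11 = T11
T23 ∨ T22 = T15
T10 ∧ T4 = T21
T15 ∨ T21 = T15
T11 ∧ T15 = T11
T9 ∨ T13 = T9
T9 ∧ T4 = T24
T23 ∨ T13 = T11
T3 ∨ T15 = T15
T11 ∨ T15 = T15
T24 ∧ T15 = T24
T11 ∨ T24 = T11

T11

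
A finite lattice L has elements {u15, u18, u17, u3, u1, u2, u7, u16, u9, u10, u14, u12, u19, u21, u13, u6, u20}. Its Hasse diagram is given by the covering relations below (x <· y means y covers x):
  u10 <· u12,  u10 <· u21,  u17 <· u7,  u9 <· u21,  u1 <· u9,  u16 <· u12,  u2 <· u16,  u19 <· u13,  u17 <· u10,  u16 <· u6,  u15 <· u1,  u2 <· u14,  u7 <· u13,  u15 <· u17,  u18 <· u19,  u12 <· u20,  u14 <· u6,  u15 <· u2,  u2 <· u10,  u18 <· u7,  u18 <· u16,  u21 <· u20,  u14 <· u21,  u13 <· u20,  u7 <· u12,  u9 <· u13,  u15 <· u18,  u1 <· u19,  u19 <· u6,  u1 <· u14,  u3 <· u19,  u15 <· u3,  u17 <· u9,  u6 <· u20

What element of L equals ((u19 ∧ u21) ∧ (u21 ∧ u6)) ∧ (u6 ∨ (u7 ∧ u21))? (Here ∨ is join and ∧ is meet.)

u19 ∧ u21 = u1
u21 ∧ u6 = u14
u1 ∧ u14 = u1
u7 ∧ u21 = u17
u6 ∨ u17 = u20
u1 ∧ u20 = u1

u1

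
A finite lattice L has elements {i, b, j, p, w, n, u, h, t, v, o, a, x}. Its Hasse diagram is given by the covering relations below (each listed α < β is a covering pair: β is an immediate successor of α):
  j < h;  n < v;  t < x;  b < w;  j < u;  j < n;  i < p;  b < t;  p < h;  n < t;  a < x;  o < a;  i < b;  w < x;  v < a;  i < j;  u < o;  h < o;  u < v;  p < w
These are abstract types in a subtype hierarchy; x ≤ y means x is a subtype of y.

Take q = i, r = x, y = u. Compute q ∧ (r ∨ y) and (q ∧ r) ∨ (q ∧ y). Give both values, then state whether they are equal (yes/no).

i; i; yes

r ∨ y = x, so q ∧ (r ∨ y) = i ∧ x = i.
q ∧ r = i and q ∧ y = i, so (q ∧ r) ∨ (q ∧ y) = i ∨ i = i.
Equal: yes.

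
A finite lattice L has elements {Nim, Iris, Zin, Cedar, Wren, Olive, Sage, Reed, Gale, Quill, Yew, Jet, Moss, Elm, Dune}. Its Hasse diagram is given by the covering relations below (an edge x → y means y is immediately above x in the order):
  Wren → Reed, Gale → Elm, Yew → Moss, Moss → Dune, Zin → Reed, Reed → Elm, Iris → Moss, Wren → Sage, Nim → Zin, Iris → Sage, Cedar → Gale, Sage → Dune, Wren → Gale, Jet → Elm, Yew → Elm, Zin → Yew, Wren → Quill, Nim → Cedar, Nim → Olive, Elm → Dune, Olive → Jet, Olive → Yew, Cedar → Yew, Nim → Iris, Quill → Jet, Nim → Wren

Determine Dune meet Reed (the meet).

Reed

Common lower bounds of {Dune, Reed}: Nim, Reed, Wren, Zin.
The greatest among these is Reed.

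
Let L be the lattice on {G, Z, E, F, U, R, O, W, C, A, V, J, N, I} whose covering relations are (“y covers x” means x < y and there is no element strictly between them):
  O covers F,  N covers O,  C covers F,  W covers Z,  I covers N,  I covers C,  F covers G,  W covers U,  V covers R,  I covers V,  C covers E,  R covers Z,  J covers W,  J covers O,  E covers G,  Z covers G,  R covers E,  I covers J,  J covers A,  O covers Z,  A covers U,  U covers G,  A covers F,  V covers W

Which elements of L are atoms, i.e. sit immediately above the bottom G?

E, F, U, Z

The atoms are exactly the elements that cover G: E, F, U, Z.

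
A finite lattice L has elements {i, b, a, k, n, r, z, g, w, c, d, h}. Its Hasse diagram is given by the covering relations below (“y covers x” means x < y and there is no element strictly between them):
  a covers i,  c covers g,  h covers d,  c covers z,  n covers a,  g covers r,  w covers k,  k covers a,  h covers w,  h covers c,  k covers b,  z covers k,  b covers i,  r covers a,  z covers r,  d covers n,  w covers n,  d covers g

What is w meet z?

k

Common lower bounds of {w, z}: a, b, i, k.
The greatest among these is k.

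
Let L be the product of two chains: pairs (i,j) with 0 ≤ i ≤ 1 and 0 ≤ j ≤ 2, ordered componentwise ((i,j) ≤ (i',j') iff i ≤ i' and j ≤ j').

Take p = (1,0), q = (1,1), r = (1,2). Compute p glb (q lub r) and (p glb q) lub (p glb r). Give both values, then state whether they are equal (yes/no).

q lub r = (1,2), so p glb (q lub r) = (1,0) glb (1,2) = (1,0).
p glb q = (1,0) and p glb r = (1,0), so (p glb q) lub (p glb r) = (1,0) lub (1,0) = (1,0).
Equal: yes.

(1,0); (1,0); yes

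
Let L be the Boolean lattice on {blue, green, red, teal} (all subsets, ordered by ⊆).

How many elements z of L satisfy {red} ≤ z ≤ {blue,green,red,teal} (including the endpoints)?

The interval [{red}, {blue,green,red,teal}] = {{blue,green,red,teal}, {blue,green,red}, {blue,red,teal}, {blue,red}, {green,red,teal}, {green,red}, {red,teal}, {red}}, which has 8 elements.

8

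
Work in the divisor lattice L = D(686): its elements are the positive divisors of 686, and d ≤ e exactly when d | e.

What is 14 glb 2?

2

In the divisibility order, the meet is the greatest common divisor: gcd(14, 2) = 2.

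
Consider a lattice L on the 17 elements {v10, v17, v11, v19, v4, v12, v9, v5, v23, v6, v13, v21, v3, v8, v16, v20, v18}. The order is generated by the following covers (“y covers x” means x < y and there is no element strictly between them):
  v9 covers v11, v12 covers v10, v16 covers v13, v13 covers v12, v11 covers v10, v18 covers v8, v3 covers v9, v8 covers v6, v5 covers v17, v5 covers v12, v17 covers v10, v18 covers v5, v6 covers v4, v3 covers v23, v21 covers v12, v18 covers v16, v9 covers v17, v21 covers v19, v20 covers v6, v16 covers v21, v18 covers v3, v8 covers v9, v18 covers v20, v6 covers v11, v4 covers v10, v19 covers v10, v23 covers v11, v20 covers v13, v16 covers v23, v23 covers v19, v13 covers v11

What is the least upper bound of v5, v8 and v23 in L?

v18

Common upper bounds of {v5, v8, v23}: v18.
The least among these is v18.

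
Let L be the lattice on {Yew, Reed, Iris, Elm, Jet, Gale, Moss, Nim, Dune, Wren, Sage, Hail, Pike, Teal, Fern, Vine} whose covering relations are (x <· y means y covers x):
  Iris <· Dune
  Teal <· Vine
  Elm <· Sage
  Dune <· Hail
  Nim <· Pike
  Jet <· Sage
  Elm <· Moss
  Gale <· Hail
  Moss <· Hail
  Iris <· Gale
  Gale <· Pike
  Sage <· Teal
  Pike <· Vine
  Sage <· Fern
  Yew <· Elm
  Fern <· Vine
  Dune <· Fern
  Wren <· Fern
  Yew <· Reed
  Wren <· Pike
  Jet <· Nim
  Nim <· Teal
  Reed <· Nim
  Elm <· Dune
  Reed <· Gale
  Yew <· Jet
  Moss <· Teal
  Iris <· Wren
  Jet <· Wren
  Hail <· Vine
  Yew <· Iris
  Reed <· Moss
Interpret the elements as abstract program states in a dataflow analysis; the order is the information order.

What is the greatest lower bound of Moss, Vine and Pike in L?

Reed

Common lower bounds of {Moss, Vine, Pike}: Reed, Yew.
The greatest among these is Reed.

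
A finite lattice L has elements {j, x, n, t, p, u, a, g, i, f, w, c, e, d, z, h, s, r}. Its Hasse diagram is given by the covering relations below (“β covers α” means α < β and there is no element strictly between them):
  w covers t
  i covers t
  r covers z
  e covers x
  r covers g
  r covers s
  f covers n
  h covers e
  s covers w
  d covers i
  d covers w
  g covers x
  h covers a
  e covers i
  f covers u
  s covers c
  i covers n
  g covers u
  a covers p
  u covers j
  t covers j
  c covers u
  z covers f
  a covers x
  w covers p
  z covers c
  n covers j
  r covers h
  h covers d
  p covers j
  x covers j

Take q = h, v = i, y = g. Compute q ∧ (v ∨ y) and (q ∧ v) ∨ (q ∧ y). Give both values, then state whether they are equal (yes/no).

h; e; no

v ∨ y = r, so q ∧ (v ∨ y) = h ∧ r = h.
q ∧ v = i and q ∧ y = x, so (q ∧ v) ∨ (q ∧ y) = i ∨ x = e.
Equal: no.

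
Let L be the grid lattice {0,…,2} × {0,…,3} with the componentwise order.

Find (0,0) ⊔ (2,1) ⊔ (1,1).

In a product of chains, the join is componentwise max, giving (2,1).

(2,1)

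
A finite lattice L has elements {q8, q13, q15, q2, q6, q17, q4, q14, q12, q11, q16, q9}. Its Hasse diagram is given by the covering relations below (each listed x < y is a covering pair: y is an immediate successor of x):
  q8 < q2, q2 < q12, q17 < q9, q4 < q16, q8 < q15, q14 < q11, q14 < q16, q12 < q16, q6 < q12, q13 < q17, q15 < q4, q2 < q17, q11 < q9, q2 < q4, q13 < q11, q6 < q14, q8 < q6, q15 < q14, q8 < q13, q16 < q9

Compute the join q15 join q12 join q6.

q16

Common upper bounds of {q15, q12, q6}: q16, q9.
The least among these is q16.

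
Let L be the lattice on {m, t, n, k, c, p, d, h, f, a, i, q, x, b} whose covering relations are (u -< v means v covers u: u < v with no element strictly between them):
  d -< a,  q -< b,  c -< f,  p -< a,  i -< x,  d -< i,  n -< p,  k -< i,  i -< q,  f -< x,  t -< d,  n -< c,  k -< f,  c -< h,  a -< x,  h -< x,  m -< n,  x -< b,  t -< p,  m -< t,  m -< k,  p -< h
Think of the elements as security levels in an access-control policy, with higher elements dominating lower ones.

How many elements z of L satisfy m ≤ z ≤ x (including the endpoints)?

The interval [m, x] = {a, c, d, f, h, i, k, m, n, p, t, x}, which has 12 elements.

12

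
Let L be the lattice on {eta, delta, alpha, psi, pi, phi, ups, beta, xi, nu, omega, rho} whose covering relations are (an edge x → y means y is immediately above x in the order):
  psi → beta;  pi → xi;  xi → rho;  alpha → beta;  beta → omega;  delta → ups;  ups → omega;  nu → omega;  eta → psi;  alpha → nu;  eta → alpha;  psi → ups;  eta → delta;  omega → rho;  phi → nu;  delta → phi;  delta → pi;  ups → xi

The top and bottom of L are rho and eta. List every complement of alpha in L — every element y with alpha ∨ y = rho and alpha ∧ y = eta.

Need y with alpha ∨ y = rho and alpha ∧ y = eta.
Checking each element gives: pi, xi.

pi, xi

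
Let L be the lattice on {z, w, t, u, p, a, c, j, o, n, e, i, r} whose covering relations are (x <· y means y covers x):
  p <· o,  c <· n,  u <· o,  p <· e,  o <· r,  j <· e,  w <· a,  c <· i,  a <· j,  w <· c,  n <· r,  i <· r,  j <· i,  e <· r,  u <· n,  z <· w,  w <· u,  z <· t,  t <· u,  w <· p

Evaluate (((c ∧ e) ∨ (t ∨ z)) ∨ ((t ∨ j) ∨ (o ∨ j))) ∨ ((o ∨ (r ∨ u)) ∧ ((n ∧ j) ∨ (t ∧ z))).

c ∧ e = w
t ∨ z = t
w ∨ t = u
t ∨ j = r
o ∨ j = r
r ∨ r = r
u ∨ r = r
r ∨ u = r
o ∨ r = r
n ∧ j = w
t ∧ z = z
w ∨ z = w
r ∧ w = w
r ∨ w = r

r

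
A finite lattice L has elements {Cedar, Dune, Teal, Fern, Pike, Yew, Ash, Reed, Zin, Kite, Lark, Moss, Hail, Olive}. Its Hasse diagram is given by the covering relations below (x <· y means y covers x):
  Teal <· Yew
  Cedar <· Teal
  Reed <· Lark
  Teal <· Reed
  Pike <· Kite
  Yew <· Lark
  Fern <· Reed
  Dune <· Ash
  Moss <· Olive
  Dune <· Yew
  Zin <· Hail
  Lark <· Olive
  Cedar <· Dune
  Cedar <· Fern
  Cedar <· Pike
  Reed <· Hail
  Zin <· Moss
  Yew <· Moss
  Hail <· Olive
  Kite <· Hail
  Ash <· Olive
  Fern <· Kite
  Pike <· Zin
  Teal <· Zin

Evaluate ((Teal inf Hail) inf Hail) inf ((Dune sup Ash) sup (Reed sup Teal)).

Teal ∧ Hail = Teal
Teal ∧ Hail = Teal
Dune ∨ Ash = Ash
Reed ∨ Teal = Reed
Ash ∨ Reed = Olive
Teal ∧ Olive = Teal

Teal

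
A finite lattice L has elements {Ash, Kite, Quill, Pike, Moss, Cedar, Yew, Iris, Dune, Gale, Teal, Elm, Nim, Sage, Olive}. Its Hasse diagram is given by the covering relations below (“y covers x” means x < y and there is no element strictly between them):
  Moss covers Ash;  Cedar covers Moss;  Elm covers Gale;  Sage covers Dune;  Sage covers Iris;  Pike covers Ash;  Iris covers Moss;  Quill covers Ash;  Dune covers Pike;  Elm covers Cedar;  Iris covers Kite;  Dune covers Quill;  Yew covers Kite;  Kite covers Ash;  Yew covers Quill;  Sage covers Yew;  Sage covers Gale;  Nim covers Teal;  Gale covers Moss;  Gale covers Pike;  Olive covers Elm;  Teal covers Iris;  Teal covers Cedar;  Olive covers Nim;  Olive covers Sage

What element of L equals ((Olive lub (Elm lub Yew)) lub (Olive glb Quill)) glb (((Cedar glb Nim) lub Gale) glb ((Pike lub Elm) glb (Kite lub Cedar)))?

Elm ∨ Yew = Olive
Olive ∨ Olive = Olive
Olive ∧ Quill = Quill
Olive ∨ Quill = Olive
Cedar ∧ Nim = Cedar
Cedar ∨ Gale = Elm
Pike ∨ Elm = Elm
Kite ∨ Cedar = Teal
Elm ∧ Teal = Cedar
Elm ∧ Cedar = Cedar
Olive ∧ Cedar = Cedar

Cedar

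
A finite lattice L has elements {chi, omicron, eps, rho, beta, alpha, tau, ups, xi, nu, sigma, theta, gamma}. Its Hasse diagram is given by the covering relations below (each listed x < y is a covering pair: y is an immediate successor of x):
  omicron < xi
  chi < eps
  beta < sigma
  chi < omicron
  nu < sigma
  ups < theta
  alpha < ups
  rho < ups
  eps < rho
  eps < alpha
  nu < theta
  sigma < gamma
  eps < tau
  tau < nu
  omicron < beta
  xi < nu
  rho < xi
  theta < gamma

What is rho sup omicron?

Common upper bounds of {rho, omicron}: gamma, nu, sigma, theta, xi.
The least among these is xi.

xi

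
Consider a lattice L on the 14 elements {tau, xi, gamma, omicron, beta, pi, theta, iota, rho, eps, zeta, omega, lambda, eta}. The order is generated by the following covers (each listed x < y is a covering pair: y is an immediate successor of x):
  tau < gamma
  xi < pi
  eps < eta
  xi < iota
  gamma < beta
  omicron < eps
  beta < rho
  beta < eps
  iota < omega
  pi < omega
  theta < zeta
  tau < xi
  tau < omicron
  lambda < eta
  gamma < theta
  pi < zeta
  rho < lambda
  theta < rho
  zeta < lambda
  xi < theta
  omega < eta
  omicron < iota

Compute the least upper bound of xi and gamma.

Common upper bounds of {xi, gamma}: eta, lambda, rho, theta, zeta.
The least among these is theta.

theta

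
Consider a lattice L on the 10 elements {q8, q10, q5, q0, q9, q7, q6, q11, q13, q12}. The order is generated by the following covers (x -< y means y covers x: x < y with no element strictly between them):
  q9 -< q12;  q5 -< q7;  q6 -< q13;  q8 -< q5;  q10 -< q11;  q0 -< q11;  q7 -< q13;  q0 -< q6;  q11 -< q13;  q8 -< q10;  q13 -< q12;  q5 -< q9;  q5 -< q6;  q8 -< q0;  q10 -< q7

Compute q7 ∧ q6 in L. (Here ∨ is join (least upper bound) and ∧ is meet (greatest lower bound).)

q5

q7 ∧ q6 = q5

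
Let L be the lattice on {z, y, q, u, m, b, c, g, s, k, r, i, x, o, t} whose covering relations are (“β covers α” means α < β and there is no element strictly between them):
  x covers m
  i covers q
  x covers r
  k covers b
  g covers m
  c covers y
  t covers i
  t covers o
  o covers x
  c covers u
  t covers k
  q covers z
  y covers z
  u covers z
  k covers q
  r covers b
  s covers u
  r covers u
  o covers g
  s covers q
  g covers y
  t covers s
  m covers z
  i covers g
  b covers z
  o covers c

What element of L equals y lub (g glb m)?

g ∧ m = m
y ∨ m = g

g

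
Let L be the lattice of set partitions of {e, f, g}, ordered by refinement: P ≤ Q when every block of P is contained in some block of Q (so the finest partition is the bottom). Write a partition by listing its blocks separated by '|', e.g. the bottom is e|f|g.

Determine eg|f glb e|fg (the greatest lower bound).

e|f|g

Common lower bounds of {eg|f, e|fg}: e|f|g.
The greatest among these is e|f|g.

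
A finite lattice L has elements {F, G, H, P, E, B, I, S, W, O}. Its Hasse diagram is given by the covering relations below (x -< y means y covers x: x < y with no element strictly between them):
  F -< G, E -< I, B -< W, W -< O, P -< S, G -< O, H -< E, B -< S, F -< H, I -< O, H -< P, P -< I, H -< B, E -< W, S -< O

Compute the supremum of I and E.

Common upper bounds of {I, E}: I, O.
The least among these is I.

I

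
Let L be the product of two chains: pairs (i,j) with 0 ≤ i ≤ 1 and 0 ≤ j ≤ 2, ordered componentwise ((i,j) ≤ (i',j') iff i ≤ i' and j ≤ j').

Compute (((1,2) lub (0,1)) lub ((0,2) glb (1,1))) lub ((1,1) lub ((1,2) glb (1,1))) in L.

(1,2) ∨ (0,1) = (1,2)
(0,2) ∧ (1,1) = (0,1)
(1,2) ∨ (0,1) = (1,2)
(1,2) ∧ (1,1) = (1,1)
(1,1) ∨ (1,1) = (1,1)
(1,2) ∨ (1,1) = (1,2)

(1,2)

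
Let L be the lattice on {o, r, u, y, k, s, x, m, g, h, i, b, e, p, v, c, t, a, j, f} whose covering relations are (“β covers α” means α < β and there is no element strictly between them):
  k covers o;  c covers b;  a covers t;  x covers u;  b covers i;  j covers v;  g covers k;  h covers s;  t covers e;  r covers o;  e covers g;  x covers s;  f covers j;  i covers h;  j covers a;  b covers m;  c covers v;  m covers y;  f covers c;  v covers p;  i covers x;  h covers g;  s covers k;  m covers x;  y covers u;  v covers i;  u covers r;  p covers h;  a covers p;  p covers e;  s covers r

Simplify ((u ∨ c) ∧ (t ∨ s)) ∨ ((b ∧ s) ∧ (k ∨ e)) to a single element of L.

p

u ∨ c = c
t ∨ s = a
c ∧ a = p
b ∧ s = s
k ∨ e = e
s ∧ e = k
p ∨ k = p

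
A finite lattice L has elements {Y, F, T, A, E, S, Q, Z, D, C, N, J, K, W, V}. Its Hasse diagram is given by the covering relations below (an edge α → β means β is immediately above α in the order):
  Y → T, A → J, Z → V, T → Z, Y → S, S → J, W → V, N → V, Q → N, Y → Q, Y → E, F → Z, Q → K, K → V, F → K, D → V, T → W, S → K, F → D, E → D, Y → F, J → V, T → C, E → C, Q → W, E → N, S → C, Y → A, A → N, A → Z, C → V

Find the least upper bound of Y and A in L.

A

Common upper bounds of {Y, A}: A, J, N, V, Z.
The least among these is A.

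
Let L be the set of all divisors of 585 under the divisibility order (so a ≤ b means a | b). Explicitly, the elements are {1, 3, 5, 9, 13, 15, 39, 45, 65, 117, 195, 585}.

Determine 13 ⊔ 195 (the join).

195

In the divisibility order, the join is the least common multiple: lcm(13, 195) = 195.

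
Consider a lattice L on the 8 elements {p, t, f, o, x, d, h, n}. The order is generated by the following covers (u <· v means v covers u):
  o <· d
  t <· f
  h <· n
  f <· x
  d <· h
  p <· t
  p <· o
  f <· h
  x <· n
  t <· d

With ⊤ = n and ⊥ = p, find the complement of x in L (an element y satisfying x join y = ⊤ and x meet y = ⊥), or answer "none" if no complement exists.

Need y with x ∨ y = n and x ∧ y = p.
Checking each element gives: o.

o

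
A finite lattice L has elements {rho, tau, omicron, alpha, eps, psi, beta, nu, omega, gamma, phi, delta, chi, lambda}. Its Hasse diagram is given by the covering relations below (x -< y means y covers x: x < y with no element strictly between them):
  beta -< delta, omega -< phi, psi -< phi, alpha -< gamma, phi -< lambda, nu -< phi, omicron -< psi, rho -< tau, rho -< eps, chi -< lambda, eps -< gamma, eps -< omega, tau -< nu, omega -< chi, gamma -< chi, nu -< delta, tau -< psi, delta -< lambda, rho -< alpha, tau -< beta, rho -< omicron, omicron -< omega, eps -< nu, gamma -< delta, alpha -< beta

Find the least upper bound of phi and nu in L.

phi

Common upper bounds of {phi, nu}: lambda, phi.
The least among these is phi.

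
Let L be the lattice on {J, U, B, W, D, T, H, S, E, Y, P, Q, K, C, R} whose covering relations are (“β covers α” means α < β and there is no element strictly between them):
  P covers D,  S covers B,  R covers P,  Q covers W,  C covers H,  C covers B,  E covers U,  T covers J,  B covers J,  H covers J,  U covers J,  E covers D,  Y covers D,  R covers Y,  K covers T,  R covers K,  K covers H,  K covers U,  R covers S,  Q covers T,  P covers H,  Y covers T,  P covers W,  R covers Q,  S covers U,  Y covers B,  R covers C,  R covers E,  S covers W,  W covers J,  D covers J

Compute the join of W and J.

W

Common upper bounds of {W, J}: P, Q, R, S, W.
The least among these is W.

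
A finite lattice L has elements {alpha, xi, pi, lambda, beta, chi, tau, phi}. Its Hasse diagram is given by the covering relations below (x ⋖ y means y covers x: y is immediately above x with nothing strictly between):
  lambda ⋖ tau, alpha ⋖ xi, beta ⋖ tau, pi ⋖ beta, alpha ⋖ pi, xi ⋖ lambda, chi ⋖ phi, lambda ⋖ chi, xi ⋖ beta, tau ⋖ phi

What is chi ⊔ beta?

Common upper bounds of {chi, beta}: phi.
The least among these is phi.

phi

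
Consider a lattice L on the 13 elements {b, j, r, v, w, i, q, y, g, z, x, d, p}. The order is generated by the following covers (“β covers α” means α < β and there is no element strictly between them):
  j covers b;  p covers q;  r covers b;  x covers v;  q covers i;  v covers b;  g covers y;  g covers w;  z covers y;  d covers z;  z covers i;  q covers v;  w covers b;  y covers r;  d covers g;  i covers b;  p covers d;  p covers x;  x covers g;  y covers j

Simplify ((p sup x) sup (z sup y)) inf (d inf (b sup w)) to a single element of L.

p ∨ x = p
z ∨ y = z
p ∨ z = p
b ∨ w = w
d ∧ w = w
p ∧ w = w

w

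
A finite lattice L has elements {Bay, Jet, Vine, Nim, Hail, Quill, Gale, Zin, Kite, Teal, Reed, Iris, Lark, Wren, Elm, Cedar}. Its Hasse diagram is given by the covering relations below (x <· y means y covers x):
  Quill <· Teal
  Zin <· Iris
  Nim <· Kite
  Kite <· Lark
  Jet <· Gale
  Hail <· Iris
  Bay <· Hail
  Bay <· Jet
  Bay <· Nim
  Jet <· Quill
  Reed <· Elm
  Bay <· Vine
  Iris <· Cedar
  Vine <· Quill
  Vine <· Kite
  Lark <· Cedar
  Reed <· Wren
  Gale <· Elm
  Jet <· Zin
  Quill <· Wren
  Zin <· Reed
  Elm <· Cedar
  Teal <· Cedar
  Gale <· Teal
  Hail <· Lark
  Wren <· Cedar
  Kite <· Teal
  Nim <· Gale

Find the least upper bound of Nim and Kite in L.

Common upper bounds of {Nim, Kite}: Cedar, Kite, Lark, Teal.
The least among these is Kite.

Kite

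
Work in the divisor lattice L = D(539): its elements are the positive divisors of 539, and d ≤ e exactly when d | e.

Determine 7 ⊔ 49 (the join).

49

In the divisibility order, the join is the least common multiple: lcm(7, 49) = 49.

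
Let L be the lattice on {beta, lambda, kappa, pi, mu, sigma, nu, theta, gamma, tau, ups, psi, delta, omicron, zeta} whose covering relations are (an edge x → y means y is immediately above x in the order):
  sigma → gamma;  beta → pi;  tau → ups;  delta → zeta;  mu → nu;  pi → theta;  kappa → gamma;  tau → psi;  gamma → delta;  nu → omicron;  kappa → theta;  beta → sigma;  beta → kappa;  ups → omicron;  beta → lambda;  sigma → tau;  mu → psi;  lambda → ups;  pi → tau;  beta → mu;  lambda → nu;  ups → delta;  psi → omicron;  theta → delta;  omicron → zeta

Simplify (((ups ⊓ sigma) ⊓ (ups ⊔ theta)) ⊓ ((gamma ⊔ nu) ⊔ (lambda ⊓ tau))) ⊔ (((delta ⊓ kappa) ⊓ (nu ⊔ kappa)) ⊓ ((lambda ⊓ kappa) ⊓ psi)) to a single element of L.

ups ∧ sigma = sigma
ups ∨ theta = delta
sigma ∧ delta = sigma
gamma ∨ nu = zeta
lambda ∧ tau = beta
zeta ∨ beta = zeta
sigma ∧ zeta = sigma
delta ∧ kappa = kappa
nu ∨ kappa = zeta
kappa ∧ zeta = kappa
lambda ∧ kappa = beta
beta ∧ psi = beta
kappa ∧ beta = beta
sigma ∨ beta = sigma

sigma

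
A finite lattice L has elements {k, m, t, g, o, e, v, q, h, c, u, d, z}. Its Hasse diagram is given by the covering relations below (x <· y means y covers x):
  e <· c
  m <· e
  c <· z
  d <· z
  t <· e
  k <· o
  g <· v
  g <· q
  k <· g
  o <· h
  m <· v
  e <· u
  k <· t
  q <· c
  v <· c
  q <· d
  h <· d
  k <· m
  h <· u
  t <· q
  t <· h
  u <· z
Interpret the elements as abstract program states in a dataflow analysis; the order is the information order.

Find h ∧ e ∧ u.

t

Common lower bounds of {h, e, u}: k, t.
The greatest among these is t.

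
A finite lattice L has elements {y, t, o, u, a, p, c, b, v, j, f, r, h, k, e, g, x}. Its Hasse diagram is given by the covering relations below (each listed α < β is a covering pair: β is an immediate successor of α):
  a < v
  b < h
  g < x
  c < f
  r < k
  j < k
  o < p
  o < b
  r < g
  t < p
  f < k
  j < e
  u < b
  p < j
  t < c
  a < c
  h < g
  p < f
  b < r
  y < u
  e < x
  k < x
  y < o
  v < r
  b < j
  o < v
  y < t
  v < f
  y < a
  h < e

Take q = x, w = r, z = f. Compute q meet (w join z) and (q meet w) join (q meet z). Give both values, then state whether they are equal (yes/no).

w join z = k, so q meet (w join z) = x meet k = k.
q meet w = r and q meet z = f, so (q meet w) join (q meet z) = r join f = k.
Equal: yes.

k; k; yes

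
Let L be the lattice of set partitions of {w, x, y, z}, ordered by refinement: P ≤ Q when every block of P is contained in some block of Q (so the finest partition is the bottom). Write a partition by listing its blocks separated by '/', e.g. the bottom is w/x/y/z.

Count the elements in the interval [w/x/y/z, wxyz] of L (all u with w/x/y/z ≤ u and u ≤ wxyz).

15

The interval [w/x/y/z, wxyz] = {w/x/y/z, w/x/yz, w/xy/z, w/xyz, w/xz/y, wx/y/z, wx/yz, wxy/z, wxyz, wxz/y, wy/x/z, wy/xz, wyz/x, wz/x/y, wz/xy}, which has 15 elements.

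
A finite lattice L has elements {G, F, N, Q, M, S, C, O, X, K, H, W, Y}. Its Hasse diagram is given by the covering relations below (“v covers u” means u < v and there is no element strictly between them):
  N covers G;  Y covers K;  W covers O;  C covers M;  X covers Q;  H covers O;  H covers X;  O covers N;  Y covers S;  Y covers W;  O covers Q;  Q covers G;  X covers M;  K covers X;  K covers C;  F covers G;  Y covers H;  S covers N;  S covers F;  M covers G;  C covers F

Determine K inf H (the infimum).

X

Common lower bounds of {K, H}: G, M, Q, X.
The greatest among these is X.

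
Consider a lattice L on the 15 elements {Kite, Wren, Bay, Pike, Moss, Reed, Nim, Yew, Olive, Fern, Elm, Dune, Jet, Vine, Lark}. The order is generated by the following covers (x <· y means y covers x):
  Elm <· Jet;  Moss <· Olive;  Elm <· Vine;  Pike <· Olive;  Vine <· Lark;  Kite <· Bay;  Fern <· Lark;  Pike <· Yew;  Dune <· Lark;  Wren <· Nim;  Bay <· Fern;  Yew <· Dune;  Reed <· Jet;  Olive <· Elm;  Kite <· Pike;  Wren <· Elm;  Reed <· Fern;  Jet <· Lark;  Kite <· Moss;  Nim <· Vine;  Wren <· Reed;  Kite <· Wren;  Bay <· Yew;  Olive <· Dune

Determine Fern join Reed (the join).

Common upper bounds of {Fern, Reed}: Fern, Lark.
The least among these is Fern.

Fern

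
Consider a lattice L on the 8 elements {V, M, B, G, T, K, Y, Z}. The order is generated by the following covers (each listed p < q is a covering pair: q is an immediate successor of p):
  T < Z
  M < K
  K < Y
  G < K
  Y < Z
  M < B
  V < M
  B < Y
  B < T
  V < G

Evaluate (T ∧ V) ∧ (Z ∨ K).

V

T ∧ V = V
Z ∨ K = Z
V ∧ Z = V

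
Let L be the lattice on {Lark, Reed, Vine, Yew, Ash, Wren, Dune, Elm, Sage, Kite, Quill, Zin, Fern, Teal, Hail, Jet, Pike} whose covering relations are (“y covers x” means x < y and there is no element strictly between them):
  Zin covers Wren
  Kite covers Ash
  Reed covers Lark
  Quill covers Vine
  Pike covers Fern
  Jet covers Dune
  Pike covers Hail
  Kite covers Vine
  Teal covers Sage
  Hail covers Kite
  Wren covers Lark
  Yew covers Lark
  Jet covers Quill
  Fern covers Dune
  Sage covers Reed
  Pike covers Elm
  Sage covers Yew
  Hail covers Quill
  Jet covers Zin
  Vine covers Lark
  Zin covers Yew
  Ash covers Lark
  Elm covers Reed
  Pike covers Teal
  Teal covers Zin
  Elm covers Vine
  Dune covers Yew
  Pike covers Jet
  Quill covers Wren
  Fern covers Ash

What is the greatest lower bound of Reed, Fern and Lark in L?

Common lower bounds of {Reed, Fern, Lark}: Lark.
The greatest among these is Lark.

Lark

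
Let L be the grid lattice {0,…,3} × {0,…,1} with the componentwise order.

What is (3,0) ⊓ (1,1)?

(1,0)

In a product of chains, the meet is componentwise min, giving (1,0).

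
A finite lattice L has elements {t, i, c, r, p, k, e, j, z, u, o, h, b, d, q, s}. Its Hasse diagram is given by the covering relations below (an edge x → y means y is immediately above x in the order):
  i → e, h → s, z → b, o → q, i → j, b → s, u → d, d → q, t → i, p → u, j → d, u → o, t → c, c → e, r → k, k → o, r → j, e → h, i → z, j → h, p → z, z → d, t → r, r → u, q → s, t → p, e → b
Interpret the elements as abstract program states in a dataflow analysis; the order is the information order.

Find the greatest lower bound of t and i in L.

Common lower bounds of {t, i}: t.
The greatest among these is t.

t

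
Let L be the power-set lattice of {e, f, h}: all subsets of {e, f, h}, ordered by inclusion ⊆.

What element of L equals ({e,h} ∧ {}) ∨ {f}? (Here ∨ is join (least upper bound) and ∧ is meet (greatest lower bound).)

{f}

{e,h} ∧ {} = {}
{} ∨ {f} = {f}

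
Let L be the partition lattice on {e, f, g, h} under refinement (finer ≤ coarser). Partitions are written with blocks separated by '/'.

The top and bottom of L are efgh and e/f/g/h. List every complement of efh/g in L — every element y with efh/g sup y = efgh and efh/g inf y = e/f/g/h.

e/f/gh, e/fg/h, eg/f/h

Need y with efh/g ∨ y = efgh and efh/g ∧ y = e/f/g/h.
Checking each element gives: e/f/gh, e/fg/h, eg/f/h.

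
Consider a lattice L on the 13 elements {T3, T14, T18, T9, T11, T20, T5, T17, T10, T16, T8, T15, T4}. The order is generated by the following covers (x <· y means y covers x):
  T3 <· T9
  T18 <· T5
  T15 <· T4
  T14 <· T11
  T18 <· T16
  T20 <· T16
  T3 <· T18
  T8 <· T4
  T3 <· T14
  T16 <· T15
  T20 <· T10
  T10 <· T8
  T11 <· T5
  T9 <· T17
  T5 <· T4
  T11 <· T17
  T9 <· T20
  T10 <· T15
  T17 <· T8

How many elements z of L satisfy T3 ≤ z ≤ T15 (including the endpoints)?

7

The interval [T3, T15] = {T10, T15, T16, T18, T20, T3, T9}, which has 7 elements.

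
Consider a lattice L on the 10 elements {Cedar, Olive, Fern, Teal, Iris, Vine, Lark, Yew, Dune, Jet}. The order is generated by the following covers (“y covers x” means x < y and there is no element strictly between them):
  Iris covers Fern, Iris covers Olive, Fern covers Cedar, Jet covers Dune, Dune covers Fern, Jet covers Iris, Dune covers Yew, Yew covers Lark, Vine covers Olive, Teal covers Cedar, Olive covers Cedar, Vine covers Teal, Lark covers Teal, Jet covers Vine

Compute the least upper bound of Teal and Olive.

Vine

Common upper bounds of {Teal, Olive}: Jet, Vine.
The least among these is Vine.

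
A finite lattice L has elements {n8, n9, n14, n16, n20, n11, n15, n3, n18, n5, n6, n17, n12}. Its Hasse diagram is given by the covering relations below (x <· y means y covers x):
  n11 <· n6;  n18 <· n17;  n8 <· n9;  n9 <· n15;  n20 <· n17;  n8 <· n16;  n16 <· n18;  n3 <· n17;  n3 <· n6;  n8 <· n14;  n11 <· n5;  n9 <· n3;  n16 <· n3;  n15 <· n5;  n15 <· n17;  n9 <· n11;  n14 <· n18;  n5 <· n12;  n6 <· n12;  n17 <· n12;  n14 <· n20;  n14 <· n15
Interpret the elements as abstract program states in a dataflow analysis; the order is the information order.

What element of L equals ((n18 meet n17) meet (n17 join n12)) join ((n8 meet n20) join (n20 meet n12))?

n17

n18 ∧ n17 = n18
n17 ∨ n12 = n12
n18 ∧ n12 = n18
n8 ∧ n20 = n8
n20 ∧ n12 = n20
n8 ∨ n20 = n20
n18 ∨ n20 = n17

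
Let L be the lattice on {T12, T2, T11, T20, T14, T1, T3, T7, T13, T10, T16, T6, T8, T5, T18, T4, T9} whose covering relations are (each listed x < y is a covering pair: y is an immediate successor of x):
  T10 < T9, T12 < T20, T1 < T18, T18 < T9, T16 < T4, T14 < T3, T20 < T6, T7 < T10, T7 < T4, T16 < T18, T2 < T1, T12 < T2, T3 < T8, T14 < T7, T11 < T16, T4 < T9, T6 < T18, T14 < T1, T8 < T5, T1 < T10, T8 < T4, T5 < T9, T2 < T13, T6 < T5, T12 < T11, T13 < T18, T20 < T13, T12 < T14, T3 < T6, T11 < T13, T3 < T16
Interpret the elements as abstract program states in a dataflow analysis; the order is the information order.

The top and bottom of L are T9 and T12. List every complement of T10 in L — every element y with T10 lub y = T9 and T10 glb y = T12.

Need y with T10 ∨ y = T9 and T10 ∧ y = T12.
Checking each element gives: T11, T20.

T11, T20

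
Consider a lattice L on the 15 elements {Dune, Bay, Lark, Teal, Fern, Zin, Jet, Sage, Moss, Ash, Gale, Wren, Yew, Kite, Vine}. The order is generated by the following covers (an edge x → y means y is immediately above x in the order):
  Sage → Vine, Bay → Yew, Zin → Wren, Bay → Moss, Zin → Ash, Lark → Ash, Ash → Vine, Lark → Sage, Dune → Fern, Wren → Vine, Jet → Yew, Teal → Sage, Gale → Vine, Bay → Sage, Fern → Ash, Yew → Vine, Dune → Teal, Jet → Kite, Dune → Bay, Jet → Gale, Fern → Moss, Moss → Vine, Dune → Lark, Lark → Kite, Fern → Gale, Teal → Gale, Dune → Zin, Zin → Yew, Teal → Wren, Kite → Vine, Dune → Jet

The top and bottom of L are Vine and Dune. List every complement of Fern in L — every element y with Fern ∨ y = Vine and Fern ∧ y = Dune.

Need y with Fern ∨ y = Vine and Fern ∧ y = Dune.
Checking each element gives: Kite, Sage, Wren, Yew.

Kite, Sage, Wren, Yew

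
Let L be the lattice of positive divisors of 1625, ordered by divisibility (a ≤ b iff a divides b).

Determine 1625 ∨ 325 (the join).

Common upper bounds of {1625, 325}: 1625.
The least among these is 1625.

1625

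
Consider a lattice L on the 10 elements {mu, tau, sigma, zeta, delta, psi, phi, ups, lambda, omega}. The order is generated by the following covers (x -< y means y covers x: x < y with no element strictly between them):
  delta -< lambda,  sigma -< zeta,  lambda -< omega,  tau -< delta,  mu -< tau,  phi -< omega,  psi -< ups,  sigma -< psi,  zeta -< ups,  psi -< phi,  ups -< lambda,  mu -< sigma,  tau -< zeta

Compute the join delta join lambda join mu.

Common upper bounds of {delta, lambda, mu}: lambda, omega.
The least among these is lambda.

lambda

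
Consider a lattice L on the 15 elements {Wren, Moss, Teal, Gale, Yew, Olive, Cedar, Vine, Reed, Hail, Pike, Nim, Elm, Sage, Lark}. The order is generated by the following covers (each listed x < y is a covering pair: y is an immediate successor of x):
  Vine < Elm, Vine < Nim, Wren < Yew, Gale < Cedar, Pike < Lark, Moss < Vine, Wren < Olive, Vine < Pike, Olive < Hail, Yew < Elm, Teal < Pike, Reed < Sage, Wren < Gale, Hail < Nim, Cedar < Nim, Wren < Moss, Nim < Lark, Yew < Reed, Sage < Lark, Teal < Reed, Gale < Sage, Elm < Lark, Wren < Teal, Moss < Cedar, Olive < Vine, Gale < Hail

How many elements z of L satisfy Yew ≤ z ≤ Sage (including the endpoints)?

The interval [Yew, Sage] = {Reed, Sage, Yew}, which has 3 elements.

3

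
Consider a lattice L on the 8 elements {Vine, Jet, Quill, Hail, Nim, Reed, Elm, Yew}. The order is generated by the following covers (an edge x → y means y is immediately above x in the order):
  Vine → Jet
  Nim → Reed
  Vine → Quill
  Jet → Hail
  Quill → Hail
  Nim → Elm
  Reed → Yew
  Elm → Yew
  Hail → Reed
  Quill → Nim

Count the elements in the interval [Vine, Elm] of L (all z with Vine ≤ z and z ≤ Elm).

4

The interval [Vine, Elm] = {Elm, Nim, Quill, Vine}, which has 4 elements.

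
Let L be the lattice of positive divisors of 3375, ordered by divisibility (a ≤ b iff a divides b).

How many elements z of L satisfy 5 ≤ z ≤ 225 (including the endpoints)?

6

The interval [5, 225] = {15, 225, 25, 45, 5, 75}, which has 6 elements.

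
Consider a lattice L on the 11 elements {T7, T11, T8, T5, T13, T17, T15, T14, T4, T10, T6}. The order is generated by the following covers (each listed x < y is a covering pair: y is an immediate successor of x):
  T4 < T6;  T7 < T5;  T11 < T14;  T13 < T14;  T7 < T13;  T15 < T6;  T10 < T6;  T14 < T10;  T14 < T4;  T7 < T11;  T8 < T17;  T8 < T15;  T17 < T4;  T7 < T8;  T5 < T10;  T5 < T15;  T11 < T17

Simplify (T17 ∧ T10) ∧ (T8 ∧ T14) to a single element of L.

T17 ∧ T10 = T11
T8 ∧ T14 = T7
T11 ∧ T7 = T7

T7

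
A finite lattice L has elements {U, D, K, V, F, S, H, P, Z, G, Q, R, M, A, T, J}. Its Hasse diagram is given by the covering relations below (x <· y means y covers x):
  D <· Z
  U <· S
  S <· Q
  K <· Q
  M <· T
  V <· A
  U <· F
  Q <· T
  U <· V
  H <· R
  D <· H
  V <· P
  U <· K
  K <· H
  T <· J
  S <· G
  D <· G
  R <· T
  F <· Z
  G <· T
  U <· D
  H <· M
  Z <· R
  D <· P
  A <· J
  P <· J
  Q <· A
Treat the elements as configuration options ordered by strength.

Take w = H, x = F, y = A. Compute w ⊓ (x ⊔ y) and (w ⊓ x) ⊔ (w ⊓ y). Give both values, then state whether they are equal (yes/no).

x ⊔ y = J, so w ⊓ (x ⊔ y) = H ⊓ J = H.
w ⊓ x = U and w ⊓ y = K, so (w ⊓ x) ⊔ (w ⊓ y) = U ⊔ K = K.
Equal: no.

H; K; no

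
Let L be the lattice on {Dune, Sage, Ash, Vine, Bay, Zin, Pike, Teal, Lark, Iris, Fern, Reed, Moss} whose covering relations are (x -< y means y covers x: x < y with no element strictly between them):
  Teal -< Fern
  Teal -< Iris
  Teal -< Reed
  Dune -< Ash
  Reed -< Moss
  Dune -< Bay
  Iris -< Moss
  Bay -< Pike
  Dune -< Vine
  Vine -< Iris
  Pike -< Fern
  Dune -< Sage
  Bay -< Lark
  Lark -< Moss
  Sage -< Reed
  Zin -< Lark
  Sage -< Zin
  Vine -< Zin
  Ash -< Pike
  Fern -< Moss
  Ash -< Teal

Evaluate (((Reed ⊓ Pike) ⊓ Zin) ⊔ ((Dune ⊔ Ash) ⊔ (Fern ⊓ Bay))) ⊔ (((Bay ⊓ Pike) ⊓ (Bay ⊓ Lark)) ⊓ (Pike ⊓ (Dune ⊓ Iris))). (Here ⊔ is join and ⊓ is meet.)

Reed ∧ Pike = Ash
Ash ∧ Zin = Dune
Dune ∨ Ash = Ash
Fern ∧ Bay = Bay
Ash ∨ Bay = Pike
Dune ∨ Pike = Pike
Bay ∧ Pike = Bay
Bay ∧ Lark = Bay
Bay ∧ Bay = Bay
Dune ∧ Iris = Dune
Pike ∧ Dune = Dune
Bay ∧ Dune = Dune
Pike ∨ Dune = Pike

Pike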